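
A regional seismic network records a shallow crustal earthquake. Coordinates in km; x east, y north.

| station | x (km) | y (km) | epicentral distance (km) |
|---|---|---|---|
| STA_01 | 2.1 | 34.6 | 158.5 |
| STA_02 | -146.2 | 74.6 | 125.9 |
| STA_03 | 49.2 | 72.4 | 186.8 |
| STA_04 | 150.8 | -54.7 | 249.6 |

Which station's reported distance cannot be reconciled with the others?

STA_01

Solve using three stations at a time. Using STA_02, STA_03, STA_04 (subtract circle equations pairwise → linear system) gives (x, y) ≈ (-98.5, -42.0).
Distances from that point to each station vs reported:
  STA_01: calculated 126.5 vs reported 158.5 → residual 32.0 km
  STA_02: calculated 126.0 vs reported 125.9 → residual 0.1 km
  STA_03: calculated 186.9 vs reported 186.8 → residual 0.1 km
  STA_04: calculated 249.7 vs reported 249.6 → residual 0.1 km
STA_02, STA_03, STA_04 are mutually consistent (residuals ≈ 0); STA_01 is off by 32.0 km.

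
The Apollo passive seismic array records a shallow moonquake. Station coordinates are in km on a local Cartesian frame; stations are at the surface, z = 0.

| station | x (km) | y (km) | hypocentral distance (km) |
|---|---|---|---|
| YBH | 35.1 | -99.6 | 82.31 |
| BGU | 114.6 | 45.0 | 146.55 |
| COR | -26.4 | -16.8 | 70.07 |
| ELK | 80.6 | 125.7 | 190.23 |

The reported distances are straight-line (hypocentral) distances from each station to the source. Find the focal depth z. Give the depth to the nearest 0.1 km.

53.9 km

Each station gives a sphere (x−x_i)² + (y−y_i)² + z² = d_i² (stations at z=0).
Subtracting the YBH sphere from BGU and COR: z² cancels, leaving linear equations in x and y:
159.0 x + 289.2 y = -10695.98
-123.0 x + 165.6 y = -8307.84
Solving: x ≈ 10.200, y ≈ -42.592 km (keep extra digits for the depth step; rounded: 10.2, -42.6).
Then from the YBH sphere: z² = 82.31² − (x − 35.1)² − (y + 99.6)² with x = 10.200, y = -42.592, so z ≈ 53.898 ≈ 53.9 km.
Check against ELK (with the unrounded solution): distance 190.22 ≈ 190.23 km. ✓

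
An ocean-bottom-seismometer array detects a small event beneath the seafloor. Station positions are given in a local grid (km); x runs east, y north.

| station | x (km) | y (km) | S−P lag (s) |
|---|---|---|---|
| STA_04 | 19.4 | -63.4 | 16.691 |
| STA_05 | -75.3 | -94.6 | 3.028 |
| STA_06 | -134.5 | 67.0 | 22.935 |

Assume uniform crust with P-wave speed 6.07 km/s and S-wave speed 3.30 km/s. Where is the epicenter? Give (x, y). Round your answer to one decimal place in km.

(-97.2, -94.6)

Distance from S−P lag: d = Δt · v_P v_S / (v_P − v_S) = Δt · (6.07·3.30)/(6.07−3.30) ≈ 7.2314·Δt.
So d_STA_04 = 120.70, d_STA_05 = 21.90, d_STA_06 = 165.85 km.
Circle about each station: (x − 19.4)² + (y + 63.4)² = 120.70²; (x + 75.3)² + (y + 94.6)² = 21.90²; (x + 134.5)² + (y − 67.0)² = 165.85².
Subtracting pairs of circle equations eliminates x²+y² and gives linear equations (the radical axes):
-189.4 x − 62.4 y = 24312.21
-307.8 x + 260.8 y = 5245.60
Solving the 2×2 system: x ≈ -97.2, y ≈ -94.6 km.
Check against STA_04 (with the unrounded x, y): √((x − 19.4)²+(y + 63.4)²) = 120.70 ≈ 120.70 km. ✓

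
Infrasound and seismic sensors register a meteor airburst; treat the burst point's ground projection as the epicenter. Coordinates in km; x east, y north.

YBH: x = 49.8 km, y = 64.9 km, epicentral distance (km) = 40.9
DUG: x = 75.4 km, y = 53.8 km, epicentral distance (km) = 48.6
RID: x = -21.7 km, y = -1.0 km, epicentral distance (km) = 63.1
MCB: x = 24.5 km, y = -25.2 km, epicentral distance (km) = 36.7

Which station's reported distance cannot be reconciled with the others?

Solve using three stations at a time. Using YBH, DUG, RID (subtract circle equations pairwise → linear system) gives (x, y) ≈ (35.0, 26.7).
Distances from that point to each station vs reported:
  YBH: calculated 40.9 vs reported 40.9 → residual 0.0 km
  DUG: calculated 48.6 vs reported 48.6 → residual 0.0 km
  RID: calculated 63.1 vs reported 63.1 → residual 0.0 km
  MCB: calculated 53.0 vs reported 36.7 → residual 16.3 km
YBH, DUG, RID are mutually consistent (residuals ≈ 0); MCB is off by 16.3 km.

MCB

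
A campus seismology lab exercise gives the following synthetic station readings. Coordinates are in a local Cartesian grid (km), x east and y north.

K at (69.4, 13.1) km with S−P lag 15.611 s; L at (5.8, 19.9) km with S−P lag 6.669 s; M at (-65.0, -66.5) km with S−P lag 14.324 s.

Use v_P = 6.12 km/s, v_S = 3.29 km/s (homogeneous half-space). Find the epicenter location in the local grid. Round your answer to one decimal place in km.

Distance from S−P lag: d = Δt · v_P v_S / (v_P − v_S) = Δt · (6.12·3.29)/(6.12−3.29) ≈ 7.1148·Δt.
So d_K = 111.07, d_L = 47.45, d_M = 101.91 km.
Circle about each station: (x − 69.4)² + (y − 13.1)² = 111.07²; (x − 5.8)² + (y − 19.9)² = 47.45²; (x + 65.0)² + (y + 66.5)² = 101.91².
Subtracting the K equation from the L and M equations removes the quadratic terms:
-127.2 x + 13.6 y = 5526.72
-268.8 x − 159.2 y = 5610.18
Solving the 2×2 system: x ≈ -40.0, y ≈ 32.3 km.

(-40.0, 32.3)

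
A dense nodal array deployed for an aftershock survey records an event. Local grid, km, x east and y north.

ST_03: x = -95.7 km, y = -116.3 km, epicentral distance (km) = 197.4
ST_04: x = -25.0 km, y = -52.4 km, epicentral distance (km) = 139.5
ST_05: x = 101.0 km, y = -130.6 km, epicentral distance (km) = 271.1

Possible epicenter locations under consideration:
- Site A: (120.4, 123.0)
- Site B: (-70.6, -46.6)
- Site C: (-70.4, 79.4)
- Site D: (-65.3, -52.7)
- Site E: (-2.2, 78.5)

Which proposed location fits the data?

Site C

For each candidate, compare |candidate − station| to the reported distance:
Site A: residuals ST_03 125.0, ST_04 88.3, ST_05 16.8 → max 125.0 km
Site B: residuals ST_03 123.3, ST_04 93.5, ST_05 80.0 → max 123.3 km
Site C: residuals ST_03 0.1, ST_04 0.1, ST_05 0.0 → max 0.1 km
Site D: residuals ST_03 126.9, ST_04 99.2, ST_05 87.5 → max 126.9 km
Site E: residuals ST_03 18.7, ST_04 6.6, ST_05 37.9 → max 37.9 km
Only Site C has all residuals ≈ 0.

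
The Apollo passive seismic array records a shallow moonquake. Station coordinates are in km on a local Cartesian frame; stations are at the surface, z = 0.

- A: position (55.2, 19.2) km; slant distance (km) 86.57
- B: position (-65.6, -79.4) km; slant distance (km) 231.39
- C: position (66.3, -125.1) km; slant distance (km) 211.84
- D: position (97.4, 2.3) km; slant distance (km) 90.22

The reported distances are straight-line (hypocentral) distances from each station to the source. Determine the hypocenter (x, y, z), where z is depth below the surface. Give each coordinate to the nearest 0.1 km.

Each station gives a sphere (x−x_i)² + (y−y_i)² + z² = d_i² (stations at z=0).
Subtracting the A sphere from B and C: z² cancels, leaving linear equations in x and y:
-241.6 x − 197.2 y = -38854.93
22.2 x − 288.6 y = -20751.80
Solving: x ≈ 96.099, y ≈ 79.297 km (keep extra digits for the depth step; rounded: 96.1, 79.3).
Then from the A sphere: z² = 86.57² − (x − 55.2)² − (y − 19.2)² with x = 96.099, y = 79.297, so z ≈ 47.011 ≈ 47.0 km.

x ≈ 96.1 km, y ≈ 79.3 km, depth ≈ 47.0 km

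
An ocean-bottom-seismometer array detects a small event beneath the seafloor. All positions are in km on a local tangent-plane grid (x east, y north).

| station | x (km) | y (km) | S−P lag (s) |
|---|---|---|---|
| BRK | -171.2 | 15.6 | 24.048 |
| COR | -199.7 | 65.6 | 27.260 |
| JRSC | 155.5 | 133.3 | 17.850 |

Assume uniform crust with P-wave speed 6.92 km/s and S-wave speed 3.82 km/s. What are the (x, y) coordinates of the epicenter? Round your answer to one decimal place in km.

Distance from S−P lag: d = Δt · v_P v_S / (v_P − v_S) = Δt · (6.92·3.82)/(6.92−3.82) ≈ 8.5272·Δt.
So d_BRK = 205.06, d_COR = 232.45, d_JRSC = 152.21 km.
Circle about each station: (x + 171.2)² + (y − 15.6)² = 205.06²; (x + 199.7)² + (y − 65.6)² = 232.45²; (x − 155.5)² + (y − 133.3)² = 152.21².
Subtracting pairs of circle equations eliminates x²+y² and gives linear equations (the radical axes):
-57.0 x + 100.0 y = 2647.25
653.4 x + 235.4 y = 31278.06
Solving the 2×2 system: x ≈ 31.8, y ≈ 44.6 km.

31.8 km east, 44.6 km north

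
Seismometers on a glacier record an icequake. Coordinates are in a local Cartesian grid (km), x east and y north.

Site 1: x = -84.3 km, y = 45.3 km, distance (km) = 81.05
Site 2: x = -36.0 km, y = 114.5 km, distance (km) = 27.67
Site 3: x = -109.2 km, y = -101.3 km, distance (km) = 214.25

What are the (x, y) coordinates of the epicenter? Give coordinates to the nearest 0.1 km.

Circle about each station: (x + 84.3)² + (y − 45.3)² = 81.05²; (x + 36.0)² + (y − 114.5)² = 27.67²; (x + 109.2)² + (y + 101.3)² = 214.25².
Subtracting the Site 1 equation from the Site 2 and Site 3 equations removes the quadratic terms:
96.6 x + 138.4 y = 11051.14
-49.8 x − 293.2 y = -26306.21
Solving the 2×2 system: x ≈ -18.7, y ≈ 92.9 km.

x ≈ -18.7 km, y ≈ 92.9 km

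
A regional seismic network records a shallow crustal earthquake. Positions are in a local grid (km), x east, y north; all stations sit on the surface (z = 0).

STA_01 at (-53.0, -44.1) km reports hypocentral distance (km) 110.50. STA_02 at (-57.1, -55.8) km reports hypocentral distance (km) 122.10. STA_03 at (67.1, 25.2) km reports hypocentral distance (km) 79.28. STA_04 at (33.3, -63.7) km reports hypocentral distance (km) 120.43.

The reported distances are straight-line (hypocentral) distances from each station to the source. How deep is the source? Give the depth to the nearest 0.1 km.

Each station gives a sphere (x−x_i)² + (y−y_i)² + z² = d_i² (stations at z=0).
Subtracting the STA_01 sphere from STA_02 and STA_03: z² cancels, leaving linear equations in x and y:
-8.2 x − 23.4 y = -1077.92
240.2 x + 138.6 y = 6308.57
Solving: x ≈ -0.397, y ≈ 46.204 km (keep extra digits for the depth step; rounded: -0.4, 46.2).
Then from the STA_01 sphere: z² = 110.50² − (x + 53.0)² − (y + 44.1)² with x = -0.397, y = 46.204, so z ≈ 35.894 ≈ 35.9 km.

depth ≈ 35.9 km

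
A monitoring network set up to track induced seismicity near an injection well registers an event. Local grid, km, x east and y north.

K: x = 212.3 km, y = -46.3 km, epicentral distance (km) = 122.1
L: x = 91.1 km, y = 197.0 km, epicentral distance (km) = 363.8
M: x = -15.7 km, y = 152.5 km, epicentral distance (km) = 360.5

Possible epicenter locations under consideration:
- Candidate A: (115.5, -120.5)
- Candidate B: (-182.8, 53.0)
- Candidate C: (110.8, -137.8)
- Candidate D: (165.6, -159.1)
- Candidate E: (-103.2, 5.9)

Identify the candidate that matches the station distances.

Candidate D

For each candidate, compare |candidate − station| to the reported distance:
Candidate A: residuals K 0.1, L 45.4, M 57.6 → max 57.6 km
Candidate B: residuals K 285.3, L 54.4, M 166.0 → max 285.3 km
Candidate C: residuals K 14.6, L 28.4, M 43.8 → max 43.8 km
Candidate D: residuals K 0.0, L 0.0, M 0.0 → max 0.0 km
Candidate E: residuals K 197.7, L 91.3, M 189.8 → max 197.7 km
Only Candidate D has all residuals ≈ 0.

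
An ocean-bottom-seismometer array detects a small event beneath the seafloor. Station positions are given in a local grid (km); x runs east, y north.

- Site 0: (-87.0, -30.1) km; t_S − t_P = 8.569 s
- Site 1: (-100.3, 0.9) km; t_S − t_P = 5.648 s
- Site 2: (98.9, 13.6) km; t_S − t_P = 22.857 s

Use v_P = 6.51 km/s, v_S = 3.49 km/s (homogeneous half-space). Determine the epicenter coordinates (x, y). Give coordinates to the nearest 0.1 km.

Distance from S−P lag: d = Δt · v_P v_S / (v_P − v_S) = Δt · (6.51·3.49)/(6.51−3.49) ≈ 7.5231·Δt.
So d_Site 0 = 64.47, d_Site 1 = 42.49, d_Site 2 = 171.96 km.
Circle about each station: (x + 87.0)² + (y + 30.1)² = 64.47²; (x + 100.3)² + (y − 0.9)² = 42.49²; (x − 98.9)² + (y − 13.6)² = 171.96².
Subtracting pairs of circle equations eliminates x²+y² and gives linear equations (the radical axes):
-26.6 x + 62.0 y = 3936.87
371.8 x + 87.4 y = -23922.70
Solving the 2×2 system: x ≈ -72.0, y ≈ 32.6 km.
Check against Site 0 (with the unrounded x, y): √((x + 87.0)²+(y + 30.1)²) = 64.47 ≈ 64.47 km. ✓

x ≈ -72.0 km, y ≈ 32.6 km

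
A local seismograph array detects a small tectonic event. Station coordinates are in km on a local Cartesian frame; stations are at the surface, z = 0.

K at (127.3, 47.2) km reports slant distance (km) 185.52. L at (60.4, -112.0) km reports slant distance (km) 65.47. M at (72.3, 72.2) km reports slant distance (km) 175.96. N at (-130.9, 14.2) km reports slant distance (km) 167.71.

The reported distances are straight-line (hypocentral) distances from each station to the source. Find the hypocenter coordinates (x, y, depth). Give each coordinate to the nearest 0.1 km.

Each station gives a sphere (x−x_i)² + (y−y_i)² + z² = d_i² (stations at z=0).
Subtracting the K sphere from L and M: z² cancels, leaving linear equations in x and y:
-133.8 x − 318.4 y = 27890.38
-110.0 x + 50.0 y = -4537.25
Solving: x ≈ 1.202, y ≈ -88.101 km (keep extra digits for the depth step; rounded: 1.2, -88.1).
Then from the K sphere: z² = 185.52² − (x − 127.3)² − (y − 47.2)² with x = 1.202, y = -88.101, so z ≈ 14.512 ≈ 14.5 km.

x ≈ 1.2 km, y ≈ -88.1 km, depth ≈ 14.5 km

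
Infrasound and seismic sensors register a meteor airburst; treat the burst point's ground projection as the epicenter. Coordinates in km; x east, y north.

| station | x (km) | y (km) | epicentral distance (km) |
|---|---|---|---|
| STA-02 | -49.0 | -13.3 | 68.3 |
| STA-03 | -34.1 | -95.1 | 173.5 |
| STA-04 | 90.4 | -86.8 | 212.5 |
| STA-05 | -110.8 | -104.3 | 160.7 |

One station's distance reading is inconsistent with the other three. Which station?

STA-03

Solve using three stations at a time. Using STA-02, STA-04, STA-05 (subtract circle equations pairwise → linear system) gives (x, y) ≈ (-71.0, 51.4).
Distances from that point to each station vs reported:
  STA-02: calculated 68.4 vs reported 68.3 → residual 0.1 km
  STA-03: calculated 151.1 vs reported 173.5 → residual 22.4 km
  STA-04: calculated 212.5 vs reported 212.5 → residual 0.0 km
  STA-05: calculated 160.7 vs reported 160.7 → residual 0.0 km
STA-02, STA-04, STA-05 are mutually consistent (residuals ≈ 0); STA-03 is off by 22.4 km.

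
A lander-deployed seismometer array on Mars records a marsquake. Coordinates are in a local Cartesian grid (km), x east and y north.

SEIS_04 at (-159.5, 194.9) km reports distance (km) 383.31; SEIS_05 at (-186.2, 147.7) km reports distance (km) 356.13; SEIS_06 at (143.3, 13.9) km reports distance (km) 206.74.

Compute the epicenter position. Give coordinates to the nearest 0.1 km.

Circle about each station: (x + 159.5)² + (y − 194.9)² = 383.31²; (x + 186.2)² + (y − 147.7)² = 356.13²; (x − 143.3)² + (y − 13.9)² = 206.74².
Subtracting pairs of circle equations eliminates x²+y² and gives linear equations (the radical axes):
-53.4 x − 94.4 y = 13157.45
605.6 x − 362.0 y = 61486.97
Solving the 2×2 system: x ≈ 13.6, y ≈ -147.1 km.
Check against SEIS_04 (with the unrounded x, y): √((x + 159.5)²+(y − 194.9)²) = 383.30 ≈ 383.31 km. ✓

13.6 km east, -147.1 km north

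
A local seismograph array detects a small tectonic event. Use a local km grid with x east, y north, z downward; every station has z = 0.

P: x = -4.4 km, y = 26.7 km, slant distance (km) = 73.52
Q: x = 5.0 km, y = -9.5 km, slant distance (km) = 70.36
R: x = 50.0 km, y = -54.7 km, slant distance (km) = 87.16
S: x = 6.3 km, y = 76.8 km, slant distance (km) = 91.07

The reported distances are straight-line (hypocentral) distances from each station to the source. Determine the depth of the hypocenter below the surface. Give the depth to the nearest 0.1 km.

Each station gives a sphere (x−x_i)² + (y−y_i)² + z² = d_i² (stations at z=0).
Subtracting the P sphere from Q and R: z² cancels, leaving linear equations in x and y:
18.8 x − 72.4 y = -162.34
108.8 x − 162.8 y = 2568.16
Solving: x ≈ 44.091, y ≈ 13.691 km (keep extra digits for the depth step; rounded: 44.1, 13.7).
Then from the P sphere: z² = 73.52² − (x + 4.4)² − (y − 26.7)² with x = 44.091, y = 13.691, so z ≈ 53.708 ≈ 53.7 km.

z ≈ 53.7 km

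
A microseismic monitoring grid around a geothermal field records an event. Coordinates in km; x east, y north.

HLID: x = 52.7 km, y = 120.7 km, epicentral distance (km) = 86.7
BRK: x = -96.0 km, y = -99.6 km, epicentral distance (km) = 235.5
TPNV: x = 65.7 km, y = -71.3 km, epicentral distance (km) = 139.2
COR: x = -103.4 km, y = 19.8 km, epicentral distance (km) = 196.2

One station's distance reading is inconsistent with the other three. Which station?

Solve using three stations at a time. Using HLID, BRK, COR (subtract circle equations pairwise → linear system) gives (x, y) ≈ (91.5, 43.0).
Distances from that point to each station vs reported:
  HLID: calculated 86.8 vs reported 86.7 → residual 0.1 km
  BRK: calculated 235.6 vs reported 235.5 → residual 0.1 km
  TPNV: calculated 117.2 vs reported 139.2 → residual 22.0 km
  COR: calculated 196.3 vs reported 196.2 → residual 0.1 km
HLID, BRK, COR are mutually consistent (residuals ≈ 0); TPNV is off by 22.0 km.

TPNV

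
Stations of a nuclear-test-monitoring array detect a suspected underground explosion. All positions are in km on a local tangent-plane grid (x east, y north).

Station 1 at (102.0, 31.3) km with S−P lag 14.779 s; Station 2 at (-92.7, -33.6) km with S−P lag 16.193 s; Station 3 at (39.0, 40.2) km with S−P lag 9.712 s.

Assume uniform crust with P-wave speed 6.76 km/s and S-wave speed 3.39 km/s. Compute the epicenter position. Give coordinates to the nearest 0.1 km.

(16.8, -22.0)

Distance from S−P lag: d = Δt · v_P v_S / (v_P − v_S) = Δt · (6.76·3.39)/(6.76−3.39) ≈ 6.8001·Δt.
So d_Station 1 = 100.50, d_Station 2 = 110.11, d_Station 3 = 66.04 km.
Circle about each station: (x − 102.0)² + (y − 31.3)² = 100.50²; (x + 92.7)² + (y + 33.6)² = 110.11²; (x − 39.0)² + (y − 40.2)² = 66.04².
Subtracting the Station 1 equation from the Station 2 and Station 3 equations removes the quadratic terms:
-389.4 x − 129.8 y = -3685.40
-126.0 x + 17.8 y = -2507.68
Solving the 2×2 system: x ≈ 16.8, y ≈ -22.0 km.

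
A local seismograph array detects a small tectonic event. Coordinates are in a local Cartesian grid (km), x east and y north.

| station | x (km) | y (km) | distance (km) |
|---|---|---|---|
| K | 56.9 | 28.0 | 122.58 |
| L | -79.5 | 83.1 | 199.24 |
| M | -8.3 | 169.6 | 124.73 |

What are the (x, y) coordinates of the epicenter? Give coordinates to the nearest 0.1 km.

Circle about each station: (x − 56.9)² + (y − 28.0)² = 122.58²; (x + 79.5)² + (y − 83.1)² = 199.24²; (x + 8.3)² + (y − 169.6)² = 124.73².
Subtracting pairs of circle equations eliminates x²+y² and gives linear equations (the radical axes):
-272.8 x + 110.2 y = -15466.47
-130.4 x + 283.2 y = 24279.72
Solving the 2×2 system: x ≈ 112.2, y ≈ 137.4 km.

x ≈ 112.2 km, y ≈ 137.4 km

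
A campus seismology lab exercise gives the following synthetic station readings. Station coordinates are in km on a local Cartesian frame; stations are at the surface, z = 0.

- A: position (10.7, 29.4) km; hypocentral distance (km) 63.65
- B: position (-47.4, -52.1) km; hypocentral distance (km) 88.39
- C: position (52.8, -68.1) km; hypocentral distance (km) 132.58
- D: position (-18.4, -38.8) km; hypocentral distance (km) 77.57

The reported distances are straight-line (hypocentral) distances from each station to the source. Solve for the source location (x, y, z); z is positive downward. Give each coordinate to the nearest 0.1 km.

(-32.9, 22.1, 45.8)

Each station gives a sphere (x−x_i)² + (y−y_i)² + z² = d_i² (stations at z=0).
Subtracting the A sphere from B and C: z² cancels, leaving linear equations in x and y:
-116.2 x − 163.0 y = 220.85
84.2 x − 195.0 y = -7079.53
Solving: x ≈ -32.900, y ≈ 22.099 km (keep extra digits for the depth step; rounded: -32.9, 22.1).
Then from the A sphere: z² = 63.65² − (x − 10.7)² − (y − 29.4)² with x = -32.900, y = 22.099, so z ≈ 45.794 ≈ 45.8 km.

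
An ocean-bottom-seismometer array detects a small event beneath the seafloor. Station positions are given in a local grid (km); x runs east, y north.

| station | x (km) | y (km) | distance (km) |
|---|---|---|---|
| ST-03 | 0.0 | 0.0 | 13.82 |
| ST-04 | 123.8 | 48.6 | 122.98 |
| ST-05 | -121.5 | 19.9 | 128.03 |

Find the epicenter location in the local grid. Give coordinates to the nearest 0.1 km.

Circle about each station: x² + y² = 13.82²; (x − 123.8)² + (y − 48.6)² = 122.98²; (x + 121.5)² + (y − 19.9)² = 128.03².
Subtracting the ST-03 equation from the ST-04 and ST-05 equations removes the quadratic terms:
247.6 x + 97.2 y = 2755.31
-243.0 x + 39.8 y = -1042.43
Solving the 2×2 system: x ≈ 6.3, y ≈ 12.3 km.

x ≈ 6.3 km, y ≈ 12.3 km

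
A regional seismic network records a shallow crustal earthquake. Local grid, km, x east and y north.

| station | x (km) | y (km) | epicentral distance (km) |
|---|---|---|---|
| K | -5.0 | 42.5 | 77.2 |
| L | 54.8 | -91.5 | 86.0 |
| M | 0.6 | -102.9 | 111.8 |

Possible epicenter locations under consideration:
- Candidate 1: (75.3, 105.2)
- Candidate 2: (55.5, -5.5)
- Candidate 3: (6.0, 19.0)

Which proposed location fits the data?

Candidate 2

For each candidate, compare |candidate − station| to the reported distance:
Candidate 1: residuals K 24.7, L 111.8, M 109.3 → max 111.8 km
Candidate 2: residuals K 0.0, L 0.0, M 0.0 → max 0.0 km
Candidate 3: residuals K 51.3, L 34.8, M 10.2 → max 51.3 km
Only Candidate 2 has all residuals ≈ 0.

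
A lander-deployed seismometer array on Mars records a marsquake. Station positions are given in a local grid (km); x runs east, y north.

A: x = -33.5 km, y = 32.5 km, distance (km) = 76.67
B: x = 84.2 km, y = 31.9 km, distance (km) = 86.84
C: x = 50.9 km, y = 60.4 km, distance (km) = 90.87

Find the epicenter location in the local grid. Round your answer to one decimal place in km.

x ≈ 18.0 km, y ≈ -24.3 km

Circle about each station: (x + 33.5)² + (y − 32.5)² = 76.67²; (x − 84.2)² + (y − 31.9)² = 86.84²; (x − 50.9)² + (y − 60.4)² = 90.87².
Subtracting the A equation from the B and C equations removes the quadratic terms:
235.4 x − 1.2 y = 4265.85
168.8 x + 55.8 y = 1681.40
Solving the 2×2 system: x ≈ 18.0, y ≈ -24.3 km.
Check against A (with the unrounded x, y): √((x + 33.5)²+(y − 32.5)²) = 76.68 ≈ 76.67 km. ✓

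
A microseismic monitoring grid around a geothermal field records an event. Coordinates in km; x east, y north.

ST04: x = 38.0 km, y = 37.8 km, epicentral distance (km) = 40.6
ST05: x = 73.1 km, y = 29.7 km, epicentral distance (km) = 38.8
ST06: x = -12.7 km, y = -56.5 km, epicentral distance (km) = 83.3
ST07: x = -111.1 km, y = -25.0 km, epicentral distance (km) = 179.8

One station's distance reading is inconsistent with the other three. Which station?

Solve using three stations at a time. Using ST04, ST05, ST06 (subtract circle equations pairwise → linear system) gives (x, y) ≈ (49.5, -1.1).
Distances from that point to each station vs reported:
  ST04: calculated 40.6 vs reported 40.6 → residual 0.0 km
  ST05: calculated 38.8 vs reported 38.8 → residual 0.0 km
  ST06: calculated 83.3 vs reported 83.3 → residual 0.0 km
  ST07: calculated 162.4 vs reported 179.8 → residual 17.4 km
ST04, ST05, ST06 are mutually consistent (residuals ≈ 0); ST07 is off by 17.4 km.

ST07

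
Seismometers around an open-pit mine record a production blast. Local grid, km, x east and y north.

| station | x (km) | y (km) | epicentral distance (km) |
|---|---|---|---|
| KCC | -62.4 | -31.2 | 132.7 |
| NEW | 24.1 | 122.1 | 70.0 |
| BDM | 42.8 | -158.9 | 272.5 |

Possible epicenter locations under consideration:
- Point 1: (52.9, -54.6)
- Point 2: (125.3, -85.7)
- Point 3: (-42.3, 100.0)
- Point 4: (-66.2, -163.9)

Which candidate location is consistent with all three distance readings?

For each candidate, compare |candidate − station| to the reported distance:
Point 1: residuals KCC 15.0, NEW 109.0, BDM 167.7 → max 167.7 km
Point 2: residuals KCC 62.8, NEW 161.1, BDM 162.2 → max 162.2 km
Point 3: residuals KCC 0.0, NEW 0.0, BDM 0.0 → max 0.0 km
Point 4: residuals KCC 0.1, NEW 229.9, BDM 163.4 → max 229.9 km
Only Point 3 has all residuals ≈ 0.

Point 3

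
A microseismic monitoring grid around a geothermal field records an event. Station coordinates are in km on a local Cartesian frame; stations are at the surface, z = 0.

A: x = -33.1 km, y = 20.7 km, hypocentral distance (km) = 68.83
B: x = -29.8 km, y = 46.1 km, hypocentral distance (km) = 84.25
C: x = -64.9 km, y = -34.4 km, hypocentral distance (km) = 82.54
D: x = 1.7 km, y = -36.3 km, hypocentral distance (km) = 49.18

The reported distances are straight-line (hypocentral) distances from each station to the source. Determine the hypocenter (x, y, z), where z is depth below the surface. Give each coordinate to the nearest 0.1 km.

x ≈ 1.9 km, y ≈ -17.4 km, depth ≈ 45.4 km

Each station gives a sphere (x−x_i)² + (y−y_i)² + z² = d_i² (stations at z=0).
Subtracting the A sphere from B and C: z² cancels, leaving linear equations in x and y:
6.6 x + 50.8 y = -871.34
-63.6 x − 110.2 y = 1795.99
Solving: x ≈ 1.912, y ≈ -17.401 km (keep extra digits for the depth step; rounded: 1.9, -17.4).
Then from the A sphere: z² = 68.83² − (x + 33.1)² − (y − 20.7)² with x = 1.912, y = -17.401, so z ≈ 45.388 ≈ 45.4 km.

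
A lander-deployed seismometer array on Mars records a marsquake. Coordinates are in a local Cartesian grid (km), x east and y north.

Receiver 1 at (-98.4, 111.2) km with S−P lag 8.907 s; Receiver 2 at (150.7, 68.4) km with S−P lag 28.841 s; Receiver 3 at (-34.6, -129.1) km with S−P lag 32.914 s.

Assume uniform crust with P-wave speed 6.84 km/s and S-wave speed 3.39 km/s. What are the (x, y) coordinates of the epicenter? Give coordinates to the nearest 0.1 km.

Distance from S−P lag: d = Δt · v_P v_S / (v_P − v_S) = Δt · (6.84·3.39)/(6.84−3.39) ≈ 6.7210·Δt.
So d_Receiver 1 = 59.86, d_Receiver 2 = 193.84, d_Receiver 3 = 221.22 km.
Circle about each station: (x + 98.4)² + (y − 111.2)² = 59.86²; (x − 150.7)² + (y − 68.4)² = 193.84²; (x + 34.6)² + (y + 129.1)² = 221.22².
Subtracting pairs of circle equations eliminates x²+y² and gives linear equations (the radical axes):
498.2 x − 85.6 y = -28649.68
127.6 x − 480.6 y = -49539.10
Solving the 2×2 system: x ≈ -41.7, y ≈ 92.0 km.

(-41.7, 92.0)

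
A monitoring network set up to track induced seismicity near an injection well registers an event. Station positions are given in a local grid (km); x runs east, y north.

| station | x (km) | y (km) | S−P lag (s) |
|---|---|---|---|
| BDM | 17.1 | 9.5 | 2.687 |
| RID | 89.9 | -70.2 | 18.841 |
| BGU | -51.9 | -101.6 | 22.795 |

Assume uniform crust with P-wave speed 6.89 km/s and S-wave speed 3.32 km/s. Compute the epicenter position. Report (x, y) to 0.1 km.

x ≈ 17.9 km, y ≈ 26.7 km

Distance from S−P lag: d = Δt · v_P v_S / (v_P − v_S) = Δt · (6.89·3.32)/(6.89−3.32) ≈ 6.4075·Δt.
So d_BDM = 17.22, d_RID = 120.72, d_BGU = 146.06 km.
Circle about each station: (x − 17.1)² + (y − 9.5)² = 17.22²; (x − 89.9)² + (y + 70.2)² = 120.72²; (x + 51.9)² + (y + 101.6)² = 146.06².
Subtracting the BDM equation from the RID and BGU equations removes the quadratic terms:
145.6 x − 159.4 y = -1649.40
-138.0 x − 222.2 y = -8403.49
Solving the 2×2 system: x ≈ 17.9, y ≈ 26.7 km.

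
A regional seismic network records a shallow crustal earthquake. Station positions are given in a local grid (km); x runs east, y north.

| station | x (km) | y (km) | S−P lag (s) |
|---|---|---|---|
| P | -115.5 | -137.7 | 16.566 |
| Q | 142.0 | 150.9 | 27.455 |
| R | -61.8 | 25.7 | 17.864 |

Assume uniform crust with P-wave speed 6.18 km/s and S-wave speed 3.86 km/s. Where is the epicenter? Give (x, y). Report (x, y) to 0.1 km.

Distance from S−P lag: d = Δt · v_P v_S / (v_P − v_S) = Δt · (6.18·3.86)/(6.18−3.86) ≈ 10.2822·Δt.
So d_P = 170.34, d_Q = 282.30, d_R = 183.68 km.
Circle about each station: (x + 115.5)² + (y + 137.7)² = 170.34²; (x − 142.0)² + (y − 150.9)² = 282.30²; (x + 61.8)² + (y − 25.7)² = 183.68².
Subtracting the P equation from the Q and R equations removes the quadratic terms:
515.0 x + 577.2 y = -40044.30
107.4 x + 326.8 y = -32544.44
Solving the 2×2 system: x ≈ 53.6, y ≈ -117.2 km.
Check against P (with the unrounded x, y): √((x + 115.5)²+(y + 137.7)²) = 170.34 ≈ 170.34 km. ✓

53.6 km east, -117.2 km north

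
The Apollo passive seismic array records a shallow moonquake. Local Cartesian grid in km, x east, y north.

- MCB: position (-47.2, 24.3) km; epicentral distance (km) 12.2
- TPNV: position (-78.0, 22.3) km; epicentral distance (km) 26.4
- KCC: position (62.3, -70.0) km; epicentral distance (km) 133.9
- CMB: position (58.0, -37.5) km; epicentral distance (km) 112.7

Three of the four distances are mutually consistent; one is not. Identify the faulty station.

TPNV

Solve using three stations at a time. Using MCB, KCC, CMB (subtract circle equations pairwise → linear system) gives (x, y) ≈ (-42.7, 13.1).
Distances from that point to each station vs reported:
  MCB: calculated 12.1 vs reported 12.2 → residual 0.1 km
  TPNV: calculated 36.5 vs reported 26.4 → residual 10.1 km
  KCC: calculated 133.9 vs reported 133.9 → residual 0.0 km
  CMB: calculated 112.7 vs reported 112.7 → residual 0.0 km
MCB, KCC, CMB are mutually consistent (residuals ≈ 0); TPNV is off by 10.1 km.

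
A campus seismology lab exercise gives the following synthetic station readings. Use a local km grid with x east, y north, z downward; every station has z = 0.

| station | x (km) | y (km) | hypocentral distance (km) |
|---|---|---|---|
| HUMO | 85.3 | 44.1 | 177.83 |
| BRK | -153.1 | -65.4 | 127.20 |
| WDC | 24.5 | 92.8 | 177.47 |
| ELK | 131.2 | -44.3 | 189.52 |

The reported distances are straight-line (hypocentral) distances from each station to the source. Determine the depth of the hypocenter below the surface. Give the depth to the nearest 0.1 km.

Each station gives a sphere (x−x_i)² + (y−y_i)² + z² = d_i² (stations at z=0).
Subtracting the HUMO sphere from BRK and WDC: z² cancels, leaving linear equations in x and y:
-476.8 x − 219.0 y = 33939.54
-121.6 x + 97.4 y = 119.10
Solving: x ≈ -45.597, y ≈ -55.703 km (keep extra digits for the depth step; rounded: -45.6, -55.7).
Then from the HUMO sphere: z² = 177.83² − (x − 85.3)² − (y − 44.1)² with x = -45.597, y = -55.703, so z ≈ 67.297 ≈ 67.3 km.
Check against ELK (with the unrounded solution): distance 189.52 ≈ 189.52 km. ✓

depth ≈ 67.3 km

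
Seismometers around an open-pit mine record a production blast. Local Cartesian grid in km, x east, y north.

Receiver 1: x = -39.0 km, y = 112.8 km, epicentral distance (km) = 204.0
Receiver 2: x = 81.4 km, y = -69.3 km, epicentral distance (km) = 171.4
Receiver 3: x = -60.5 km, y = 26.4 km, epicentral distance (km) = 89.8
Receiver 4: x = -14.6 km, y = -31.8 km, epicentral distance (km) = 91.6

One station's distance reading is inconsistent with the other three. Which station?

Solve using three stations at a time. Using Receiver 1, Receiver 2, Receiver 4 (subtract circle equations pairwise → linear system) gives (x, y) ≈ (-89.3, -84.9).
Distances from that point to each station vs reported:
  Receiver 1: calculated 204.0 vs reported 204.0 → residual 0.0 km
  Receiver 2: calculated 171.5 vs reported 171.4 → residual 0.1 km
  Receiver 3: calculated 115.0 vs reported 89.8 → residual 25.2 km
  Receiver 4: calculated 91.7 vs reported 91.6 → residual 0.1 km
Receiver 1, Receiver 2, Receiver 4 are mutually consistent (residuals ≈ 0); Receiver 3 is off by 25.2 km.

Receiver 3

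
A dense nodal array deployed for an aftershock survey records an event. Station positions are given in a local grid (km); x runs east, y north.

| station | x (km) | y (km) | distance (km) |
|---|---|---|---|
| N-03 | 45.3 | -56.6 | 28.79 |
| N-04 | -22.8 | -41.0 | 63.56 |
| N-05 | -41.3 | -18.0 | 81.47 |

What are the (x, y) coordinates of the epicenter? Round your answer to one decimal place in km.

Circle about each station: (x − 45.3)² + (y + 56.6)² = 28.79²; (x + 22.8)² + (y + 41.0)² = 63.56²; (x + 41.3)² + (y + 18.0)² = 81.47².
Subtracting the N-03 equation from the N-04 and N-05 equations removes the quadratic terms:
-136.2 x + 31.2 y = -6265.82
-173.2 x + 77.2 y = -9034.46
Solving the 2×2 system: x ≈ 39.5, y ≈ -28.4 km.
Check against N-03 (with the unrounded x, y): √((x − 45.3)²+(y + 56.6)²) = 28.77 ≈ 28.79 km. ✓

x ≈ 39.5 km, y ≈ -28.4 km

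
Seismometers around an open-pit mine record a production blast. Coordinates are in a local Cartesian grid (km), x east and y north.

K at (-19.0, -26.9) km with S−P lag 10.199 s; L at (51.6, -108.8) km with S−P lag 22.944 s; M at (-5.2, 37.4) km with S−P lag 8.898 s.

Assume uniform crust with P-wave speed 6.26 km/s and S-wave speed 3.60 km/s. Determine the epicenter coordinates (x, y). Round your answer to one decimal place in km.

-80.5 km east, 33.8 km north

Distance from S−P lag: d = Δt · v_P v_S / (v_P − v_S) = Δt · (6.26·3.60)/(6.26−3.60) ≈ 8.4722·Δt.
So d_K = 86.41, d_L = 194.39, d_M = 75.39 km.
Circle about each station: (x + 19.0)² + (y + 26.9)² = 86.41²; (x − 51.6)² + (y + 108.8)² = 194.39²; (x + 5.2)² + (y − 37.4)² = 75.39².
Subtracting the K equation from the L and M equations removes the quadratic terms:
141.2 x − 163.8 y = -16905.39
27.6 x + 128.6 y = 2124.23
Solving the 2×2 system: x ≈ -80.5, y ≈ 33.8 km.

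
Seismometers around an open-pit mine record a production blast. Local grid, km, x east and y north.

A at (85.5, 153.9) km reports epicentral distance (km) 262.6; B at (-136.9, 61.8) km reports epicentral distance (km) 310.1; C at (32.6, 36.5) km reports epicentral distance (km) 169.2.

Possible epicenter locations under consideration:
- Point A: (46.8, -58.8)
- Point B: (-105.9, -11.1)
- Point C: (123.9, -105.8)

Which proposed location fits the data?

Point C

For each candidate, compare |candidate − station| to the reported distance:
Point A: residuals A 46.4, B 90.4, C 72.8 → max 90.4 km
Point B: residuals A 9.9, B 230.9, C 22.7 → max 230.9 km
Point C: residuals A 0.1, B 0.1, C 0.1 → max 0.1 km
Only Point C has all residuals ≈ 0.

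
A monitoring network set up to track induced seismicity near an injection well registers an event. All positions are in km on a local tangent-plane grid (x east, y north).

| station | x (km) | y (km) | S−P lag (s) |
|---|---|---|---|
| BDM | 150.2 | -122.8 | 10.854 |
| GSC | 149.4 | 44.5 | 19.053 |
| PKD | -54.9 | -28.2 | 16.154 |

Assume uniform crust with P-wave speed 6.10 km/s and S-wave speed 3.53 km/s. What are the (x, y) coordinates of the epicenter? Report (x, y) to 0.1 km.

65.0 km east, -91.0 km north

Distance from S−P lag: d = Δt · v_P v_S / (v_P − v_S) = Δt · (6.10·3.53)/(6.10−3.53) ≈ 8.3786·Δt.
So d_BDM = 90.94, d_GSC = 159.64, d_PKD = 135.35 km.
Circle about each station: (x − 150.2)² + (y + 122.8)² = 90.94²; (x − 149.4)² + (y − 44.5)² = 159.64²; (x + 54.9)² + (y + 28.2)² = 135.35².
Subtracting the BDM equation from the GSC and PKD equations removes the quadratic terms:
-1.6 x + 334.6 y = -30554.12
-410.2 x + 189.2 y = -43880.17
Solving the 2×2 system: x ≈ 65.0, y ≈ -91.0 km.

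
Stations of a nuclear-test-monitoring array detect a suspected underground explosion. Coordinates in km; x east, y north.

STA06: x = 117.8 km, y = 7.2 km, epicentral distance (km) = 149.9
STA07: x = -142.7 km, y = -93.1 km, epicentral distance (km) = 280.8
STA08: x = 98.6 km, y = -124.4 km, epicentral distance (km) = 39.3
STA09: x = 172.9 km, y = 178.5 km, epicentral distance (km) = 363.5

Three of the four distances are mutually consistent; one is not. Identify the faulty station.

Solve using three stations at a time. Using STA06, STA07, STA08 (subtract circle equations pairwise → linear system) gives (x, y) ≈ (133.8, -141.8).
Distances from that point to each station vs reported:
  STA06: calculated 149.9 vs reported 149.9 → residual 0.0 km
  STA07: calculated 280.8 vs reported 280.8 → residual 0.0 km
  STA08: calculated 39.3 vs reported 39.3 → residual 0.0 km
  STA09: calculated 322.7 vs reported 363.5 → residual 40.8 km
STA06, STA07, STA08 are mutually consistent (residuals ≈ 0); STA09 is off by 40.8 km.

STA09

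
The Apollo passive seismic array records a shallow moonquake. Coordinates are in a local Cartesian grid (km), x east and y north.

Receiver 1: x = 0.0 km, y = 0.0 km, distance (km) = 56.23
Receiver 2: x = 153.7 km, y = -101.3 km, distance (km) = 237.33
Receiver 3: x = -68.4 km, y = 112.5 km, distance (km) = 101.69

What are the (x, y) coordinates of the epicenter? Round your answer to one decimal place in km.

Circle about each station: x² + y² = 56.23²; (x − 153.7)² + (y + 101.3)² = 237.33²; (x + 68.4)² + (y − 112.5)² = 101.69².
Subtracting the Receiver 1 equation from the Receiver 2 and Receiver 3 equations removes the quadratic terms:
307.4 x − 202.6 y = -19278.34
-136.8 x + 225.0 y = 10155.77
Solving the 2×2 system: x ≈ -55.0, y ≈ 11.7 km.

(-55.0, 11.7)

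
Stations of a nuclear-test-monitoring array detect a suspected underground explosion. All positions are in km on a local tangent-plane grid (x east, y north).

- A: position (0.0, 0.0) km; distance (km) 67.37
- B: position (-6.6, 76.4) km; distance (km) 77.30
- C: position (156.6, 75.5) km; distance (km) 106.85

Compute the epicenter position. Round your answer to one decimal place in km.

Circle about each station: x² + y² = 67.37²; (x + 6.6)² + (y − 76.4)² = 77.30²; (x − 156.6)² + (y − 75.5)² = 106.85².
Subtracting pairs of circle equations eliminates x²+y² and gives linear equations (the radical axes):
-13.2 x + 152.8 y = 4443.95
313.2 x + 151.0 y = 23345.60
Solving the 2×2 system: x ≈ 58.1, y ≈ 34.1 km.
Check against A (with the unrounded x, y): √(x²+y²) = 67.37 ≈ 67.37 km. ✓

58.1 km east, 34.1 km north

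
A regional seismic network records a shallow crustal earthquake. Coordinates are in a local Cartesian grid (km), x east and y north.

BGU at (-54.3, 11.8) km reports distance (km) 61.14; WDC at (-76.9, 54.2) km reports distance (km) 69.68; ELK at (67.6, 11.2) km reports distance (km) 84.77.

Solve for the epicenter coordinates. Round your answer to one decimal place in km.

Circle about each station: (x + 54.3)² + (y − 11.8)² = 61.14²; (x + 76.9)² + (y − 54.2)² = 69.68²; (x − 67.6)² + (y − 11.2)² = 84.77².
Subtracting pairs of circle equations eliminates x²+y² and gives linear equations (the radical axes):
-45.2 x + 84.8 y = 4646.32
243.8 x − 1.2 y = -1840.38
Solving the 2×2 system: x ≈ -7.3, y ≈ 50.9 km.
Check against BGU (with the unrounded x, y): √((x + 54.3)²+(y − 11.8)²) = 61.14 ≈ 61.14 km. ✓

x ≈ -7.3 km, y ≈ 50.9 km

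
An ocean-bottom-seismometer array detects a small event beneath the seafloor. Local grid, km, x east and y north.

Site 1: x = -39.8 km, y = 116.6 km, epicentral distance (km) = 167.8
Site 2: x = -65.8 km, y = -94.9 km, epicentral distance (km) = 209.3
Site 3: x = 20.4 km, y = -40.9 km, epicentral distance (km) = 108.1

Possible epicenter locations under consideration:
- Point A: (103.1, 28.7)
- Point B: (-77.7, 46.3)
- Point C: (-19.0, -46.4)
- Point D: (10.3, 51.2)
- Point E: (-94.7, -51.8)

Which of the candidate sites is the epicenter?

Point A

For each candidate, compare |candidate − station| to the reported distance:
Point A: residuals Site 1 0.0, Site 2 0.0, Site 3 0.0 → max 0.0 km
Point B: residuals Site 1 87.9, Site 2 67.6, Site 3 23.2 → max 87.9 km
Point C: residuals Site 1 3.5, Site 2 141.9, Site 3 68.3 → max 141.9 km
Point D: residuals Site 1 85.4, Site 2 44.6, Site 3 15.4 → max 85.4 km
Point E: residuals Site 1 9.3, Site 2 157.4, Site 3 7.5 → max 157.4 km
Only Point A has all residuals ≈ 0.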